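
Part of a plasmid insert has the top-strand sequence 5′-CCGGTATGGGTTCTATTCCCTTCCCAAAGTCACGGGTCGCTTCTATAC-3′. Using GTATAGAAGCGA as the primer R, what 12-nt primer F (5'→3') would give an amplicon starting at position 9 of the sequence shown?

The reverse primer's reverse complement TCGCTTCTATAC matches the template at positions 37–48; the product starts at position 9.
The forward primer is identical to the top strand over positions 9–20: GGTTCTATTCCC.

5'-GGTTCTATTCCC-3'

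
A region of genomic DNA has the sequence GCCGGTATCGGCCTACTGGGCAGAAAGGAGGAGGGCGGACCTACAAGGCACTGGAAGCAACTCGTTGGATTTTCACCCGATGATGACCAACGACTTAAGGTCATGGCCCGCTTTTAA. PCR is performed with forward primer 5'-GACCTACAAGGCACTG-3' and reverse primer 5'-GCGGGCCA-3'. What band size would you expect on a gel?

Forward primer GACCTACAAGGCACTG is found on the top strand at positions 38–53.
Taking the reverse complement of GCGGGCCA gives TGGCCCGC, found at positions 104–111 on the template; the primer anneals here to the top strand with its 3' end pointing upstream.
Product length = (reverse-primer end) − (forward-primer start) + 1 = 111 − 38 + 1 = 74 bp.

74 bp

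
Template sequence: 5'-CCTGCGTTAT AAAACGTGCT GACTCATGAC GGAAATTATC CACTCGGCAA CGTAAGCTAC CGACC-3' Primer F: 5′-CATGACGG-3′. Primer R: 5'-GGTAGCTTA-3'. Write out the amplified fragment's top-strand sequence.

The forward primer matches the template at positions 25–32.
Reverse complement of the reverse primer: TAAGCTACC. This occurs on the top strand at positions 53–61.
The product is the template from position 25 through 61 (37 bp).

5'-CATGACGGAAATTATCCACTCGGCAACGTAAGCTACC-3'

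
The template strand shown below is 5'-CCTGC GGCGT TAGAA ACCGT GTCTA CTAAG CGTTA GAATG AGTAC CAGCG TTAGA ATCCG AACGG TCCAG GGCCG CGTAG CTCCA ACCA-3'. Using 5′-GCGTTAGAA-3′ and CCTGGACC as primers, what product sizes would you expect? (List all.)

65 bp, 42 bp, 24 bp

The forward primer GCGTTAGAA matches the top strand at positions 7–15, 30–38, 48–56.
The reverse primer's reverse complement is GGTCCAGG, matching at positions 64–71.
Each forward site pairs with the reverse site to give a product ending at position 71: sizes 65, 42, 24 bp.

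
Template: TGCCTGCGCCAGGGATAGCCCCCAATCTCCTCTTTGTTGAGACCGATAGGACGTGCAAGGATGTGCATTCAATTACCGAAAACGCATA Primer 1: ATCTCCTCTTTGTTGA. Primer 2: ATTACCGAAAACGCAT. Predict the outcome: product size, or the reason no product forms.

Primer 1 (ATCTCCTCTTTGTTGA) matches the top strand at positions 25–40 (3' end points downstream).
Primer 2 (ATTACCGAAAACGCAT) also matches the top strand directly, at positions 72–87 — its reverse complement ATGCGTTTTCGGTAAT is not present.
Both primers anneal to the bottom strand with 3' ends pointing the same way, so neither can prime synthesis back toward the other.

No product — both primers anneal to the same strand and extend in the same direction.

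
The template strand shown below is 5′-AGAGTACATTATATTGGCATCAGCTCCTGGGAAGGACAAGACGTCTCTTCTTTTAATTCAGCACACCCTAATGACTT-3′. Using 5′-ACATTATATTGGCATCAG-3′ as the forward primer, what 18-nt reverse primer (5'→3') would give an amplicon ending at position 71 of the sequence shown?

5'-TTAGGGTGTGCTGAATTA-3'

The forward primer binds at positions 6–23; the product's 3' end on the top strand is position 71.
The reverse primer anneals to the top strand over positions 54–71, i.e. to TAATTCAGCACACCCTAA.
Its sequence written 5'→3' is the reverse complement: TTAGGGTGTGCTGAATTA.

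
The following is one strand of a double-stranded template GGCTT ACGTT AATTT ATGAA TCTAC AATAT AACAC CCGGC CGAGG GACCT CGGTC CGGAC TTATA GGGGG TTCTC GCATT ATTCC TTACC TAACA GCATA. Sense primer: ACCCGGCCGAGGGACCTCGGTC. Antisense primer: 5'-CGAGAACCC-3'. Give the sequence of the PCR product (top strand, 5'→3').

Forward primer ACCCGGCCGAGGGACCTCGGTC is found on the top strand at positions 34–55.
Taking the reverse complement of CGAGAACCC gives GGGTTCTCG, found at positions 68–76 on the template; the primer anneals here to the top strand with its 3' end pointing upstream.
The product is the template from position 34 through 76 (43 bp).

5'-ACCCGGCCGAGGGACCTCGGTCCGGACTTATAGGGGGTTCTCG-3'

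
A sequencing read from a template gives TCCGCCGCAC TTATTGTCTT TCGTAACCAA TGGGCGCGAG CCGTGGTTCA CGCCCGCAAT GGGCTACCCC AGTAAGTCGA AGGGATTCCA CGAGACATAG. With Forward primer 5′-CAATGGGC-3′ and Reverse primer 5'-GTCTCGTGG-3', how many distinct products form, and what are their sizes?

Two products: 69 bp, 40 bp

The forward primer CAATGGGC matches the top strand at positions 28–35, 57–64.
The reverse primer's reverse complement is CCACGAGAC, matching at positions 88–96.
Each forward site pairs with the reverse site to give a product ending at position 96: sizes 69, 40 bp.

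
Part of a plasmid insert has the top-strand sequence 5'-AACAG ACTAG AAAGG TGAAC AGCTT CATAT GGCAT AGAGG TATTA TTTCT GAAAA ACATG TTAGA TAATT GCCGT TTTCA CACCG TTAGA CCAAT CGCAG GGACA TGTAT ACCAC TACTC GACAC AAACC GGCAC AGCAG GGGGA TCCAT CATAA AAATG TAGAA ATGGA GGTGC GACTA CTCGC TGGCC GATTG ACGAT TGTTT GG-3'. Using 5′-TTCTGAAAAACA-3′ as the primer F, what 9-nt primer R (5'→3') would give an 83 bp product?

The forward primer binds at positions 47–58, so an 83 bp product ends at position 47 + 83 − 1 = 129.
The reverse primer anneals to the top strand over positions 121–129, i.e. to GACACAAAC.
Its sequence written 5'→3' is the reverse complement: GTTTGTGTC.

5'-GTTTGTGTC-3'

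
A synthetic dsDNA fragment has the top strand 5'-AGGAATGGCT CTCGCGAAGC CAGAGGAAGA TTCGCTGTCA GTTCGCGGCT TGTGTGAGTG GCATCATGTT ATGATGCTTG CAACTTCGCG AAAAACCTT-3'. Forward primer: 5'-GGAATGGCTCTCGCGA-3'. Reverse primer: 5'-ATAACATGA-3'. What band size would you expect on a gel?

Forward primer GGAATGGCTCTCGCGA is found on the top strand at positions 2–17.
Reverse complement of the reverse primer: TCATGTTAT. This occurs on the top strand at positions 64–72.
The product runs from position 2 to position 72, so its length is 72 − 2 + 1 = 71 bp.

71 bp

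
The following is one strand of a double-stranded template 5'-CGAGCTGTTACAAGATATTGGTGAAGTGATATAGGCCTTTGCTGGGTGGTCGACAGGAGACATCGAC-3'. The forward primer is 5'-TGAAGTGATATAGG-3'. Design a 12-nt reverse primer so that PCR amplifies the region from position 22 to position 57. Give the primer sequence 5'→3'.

5'-CCTGTCGACCAC-3'

The product's 3' end on the top strand is position 57.
The reverse primer anneals to the top strand over positions 46–57, i.e. to GTGGTCGACAGG.
Its sequence written 5'→3' is the reverse complement: CCTGTCGACCAC.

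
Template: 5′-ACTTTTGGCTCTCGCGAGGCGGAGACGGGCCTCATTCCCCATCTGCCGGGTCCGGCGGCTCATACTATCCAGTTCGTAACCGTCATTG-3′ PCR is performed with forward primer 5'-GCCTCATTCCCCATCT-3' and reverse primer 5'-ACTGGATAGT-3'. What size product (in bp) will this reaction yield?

45 bp

Scanning the template, GCCTCATTCCCCATCT occurs at positions 29–44; this primer anneals to the bottom strand there with its 3' end pointing downstream.
The reverse primer's reverse complement is ACTATCCAGT, which matches the template at positions 64–73.
Amplicon spans positions 29–73: 45 bp.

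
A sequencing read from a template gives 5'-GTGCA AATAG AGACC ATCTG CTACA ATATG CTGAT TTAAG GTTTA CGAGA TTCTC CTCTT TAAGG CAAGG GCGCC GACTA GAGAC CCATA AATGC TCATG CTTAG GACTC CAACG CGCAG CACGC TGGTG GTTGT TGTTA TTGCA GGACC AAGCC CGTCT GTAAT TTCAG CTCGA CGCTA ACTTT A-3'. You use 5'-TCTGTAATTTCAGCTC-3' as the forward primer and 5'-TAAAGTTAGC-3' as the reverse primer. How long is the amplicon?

29 bp

The forward primer matches the template at positions 158–173.
Taking the reverse complement of TAAAGTTAGC gives GCTAACTTTA, found at positions 177–186 on the template; the primer anneals here to the top strand with its 3' end pointing upstream.
Product length = (reverse-primer end) − (forward-primer start) + 1 = 186 − 158 + 1 = 29 bp.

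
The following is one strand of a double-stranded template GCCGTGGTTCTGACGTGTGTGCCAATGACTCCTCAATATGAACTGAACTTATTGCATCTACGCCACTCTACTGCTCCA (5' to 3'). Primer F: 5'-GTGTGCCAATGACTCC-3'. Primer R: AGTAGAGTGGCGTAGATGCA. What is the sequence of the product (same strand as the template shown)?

Forward primer GTGTGCCAATGACTCC is found on the top strand at positions 17–32.
Reverse complement of the reverse primer: TGCATCTACGCCACTCTACT. This occurs on the top strand at positions 53–72.
The product is the template from position 17 through 72 (56 bp).

5'-GTGTGCCAATGACTCCTCAATATGAACTGAACTTATTGCATCTACGCCACTCTACT-3'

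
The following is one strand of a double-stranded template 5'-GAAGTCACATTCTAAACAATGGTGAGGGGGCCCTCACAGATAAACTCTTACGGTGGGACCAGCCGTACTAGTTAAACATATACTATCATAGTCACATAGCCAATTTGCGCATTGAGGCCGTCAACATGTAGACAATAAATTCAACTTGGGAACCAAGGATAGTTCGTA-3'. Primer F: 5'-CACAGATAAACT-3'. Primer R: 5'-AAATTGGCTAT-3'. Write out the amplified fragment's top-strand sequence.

The forward primer matches the template at positions 35–46.
Reverse complement of the reverse primer: ATAGCCAATTT. This occurs on the top strand at positions 96–106.
The product is the template from position 35 through 106 (72 bp).

5'-CACAGATAAACTCTTACGGTGGGACCAGCCGTACTAGTTAAACATATACTATCATAGTCACATAGCCAATTT-3'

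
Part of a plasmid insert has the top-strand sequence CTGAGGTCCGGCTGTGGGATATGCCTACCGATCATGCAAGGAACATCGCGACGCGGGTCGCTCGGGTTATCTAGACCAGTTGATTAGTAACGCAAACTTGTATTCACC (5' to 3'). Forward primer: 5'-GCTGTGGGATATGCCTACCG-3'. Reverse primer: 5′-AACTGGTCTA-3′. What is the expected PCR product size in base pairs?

The forward primer matches the template at positions 11–30.
The reverse primer's reverse complement is TAGACCAGTT, which matches the template at positions 72–81.
Product length = (reverse-primer end) − (forward-primer start) + 1 = 81 − 11 + 1 = 71 bp.

71 bp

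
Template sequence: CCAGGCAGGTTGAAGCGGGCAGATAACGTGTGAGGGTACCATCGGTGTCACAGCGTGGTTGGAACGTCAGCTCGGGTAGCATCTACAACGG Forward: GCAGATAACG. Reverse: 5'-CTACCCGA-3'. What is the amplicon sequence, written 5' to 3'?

5'-GCAGATAACGTGTGAGGGTACCATCGGTGTCACAGCGTGGTTGGAACGTCAGCTCGGGTAG-3'

The forward primer matches the template at positions 19–28.
Taking the reverse complement of CTACCCGA gives TCGGGTAG, found at positions 72–79 on the template; the primer anneals here to the top strand with its 3' end pointing upstream.
The product is the template from position 19 through 79 (61 bp).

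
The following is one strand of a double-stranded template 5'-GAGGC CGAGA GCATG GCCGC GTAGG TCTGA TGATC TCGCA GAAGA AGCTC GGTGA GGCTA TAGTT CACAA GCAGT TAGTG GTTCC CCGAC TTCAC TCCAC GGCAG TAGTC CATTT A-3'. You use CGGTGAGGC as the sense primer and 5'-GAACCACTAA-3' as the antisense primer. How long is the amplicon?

Scanning the template, CGGTGAGGC occurs at positions 50–58; this primer anneals to the bottom strand there with its 3' end pointing downstream.
Reverse complement of the reverse primer: TTAGTGGTTC. This occurs on the top strand at positions 75–84.
Product length = (reverse-primer end) − (forward-primer start) + 1 = 84 − 50 + 1 = 35 bp.

35 bp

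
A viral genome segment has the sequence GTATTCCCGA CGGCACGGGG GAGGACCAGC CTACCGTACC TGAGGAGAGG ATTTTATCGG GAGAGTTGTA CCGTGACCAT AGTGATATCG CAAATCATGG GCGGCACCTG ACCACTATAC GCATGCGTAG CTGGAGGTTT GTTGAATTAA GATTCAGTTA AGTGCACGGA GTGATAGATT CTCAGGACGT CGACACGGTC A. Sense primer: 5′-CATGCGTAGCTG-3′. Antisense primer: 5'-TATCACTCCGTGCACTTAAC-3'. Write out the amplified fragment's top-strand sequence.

5'-CATGCGTAGCTGGAGGTTTGTTGAATTAAGATTCAGTTAAGTGCACGGAGTGATA-3'

Scanning the template, CATGCGTAGCTG occurs at positions 122–133; this primer anneals to the bottom strand there with its 3' end pointing downstream.
Taking the reverse complement of TATCACTCCGTGCACTTAAC gives GTTAAGTGCACGGAGTGATA, found at positions 157–176 on the template; the primer anneals here to the top strand with its 3' end pointing upstream.
The product is the template from position 122 through 176 (55 bp).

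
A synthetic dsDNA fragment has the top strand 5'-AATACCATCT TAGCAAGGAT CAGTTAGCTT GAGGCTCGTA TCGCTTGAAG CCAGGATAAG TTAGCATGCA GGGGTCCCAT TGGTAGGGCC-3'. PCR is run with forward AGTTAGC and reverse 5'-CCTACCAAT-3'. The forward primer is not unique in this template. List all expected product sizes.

The forward primer AGTTAGC matches the top strand at positions 22–28, 59–65.
The reverse primer's reverse complement is ATTGGTAGG, matching at positions 79–87.
Each forward site pairs with the reverse site to give a product ending at position 87: sizes 66, 29 bp.

66 bp, 29 bp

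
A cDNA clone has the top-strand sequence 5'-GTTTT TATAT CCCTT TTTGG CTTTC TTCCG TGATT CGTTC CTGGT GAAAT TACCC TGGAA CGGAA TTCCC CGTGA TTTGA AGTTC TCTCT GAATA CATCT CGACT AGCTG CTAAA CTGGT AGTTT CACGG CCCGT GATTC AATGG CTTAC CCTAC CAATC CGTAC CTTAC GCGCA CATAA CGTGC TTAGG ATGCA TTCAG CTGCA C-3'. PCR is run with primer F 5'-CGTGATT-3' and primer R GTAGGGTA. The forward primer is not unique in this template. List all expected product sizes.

127 bp, 85 bp, 23 bp

The forward primer CGTGATT matches the top strand at positions 29–35, 71–77, 133–139.
The reverse primer's reverse complement is TACCCTAC, matching at positions 148–155.
Each forward site pairs with the reverse site to give a product ending at position 155: sizes 127, 85, 23 bp.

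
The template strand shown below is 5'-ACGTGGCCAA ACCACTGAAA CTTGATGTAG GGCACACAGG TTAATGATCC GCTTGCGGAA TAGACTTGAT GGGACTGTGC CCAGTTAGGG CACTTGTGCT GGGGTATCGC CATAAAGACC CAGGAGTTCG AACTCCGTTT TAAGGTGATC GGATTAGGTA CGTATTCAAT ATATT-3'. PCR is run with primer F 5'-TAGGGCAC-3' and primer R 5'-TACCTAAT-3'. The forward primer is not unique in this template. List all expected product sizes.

The forward primer TAGGGCAC matches the top strand at positions 28–35, 86–93.
The reverse primer's reverse complement is ATTAGGTA, matching at positions 153–160.
Each forward site pairs with the reverse site to give a product ending at position 160: sizes 133, 75 bp.

133 bp, 75 bp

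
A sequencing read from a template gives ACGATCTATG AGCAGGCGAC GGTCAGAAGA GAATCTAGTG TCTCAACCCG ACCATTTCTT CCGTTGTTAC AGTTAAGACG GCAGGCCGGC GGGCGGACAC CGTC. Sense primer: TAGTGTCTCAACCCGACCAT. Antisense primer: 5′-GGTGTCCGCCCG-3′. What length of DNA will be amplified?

Scanning the template, TAGTGTCTCAACCCGACCAT occurs at positions 36–55; this primer anneals to the bottom strand there with its 3' end pointing downstream.
The reverse primer's reverse complement is CGGGCGGACACC, which matches the template at positions 90–101.
Amplicon spans positions 36–101: 66 bp.

66 bp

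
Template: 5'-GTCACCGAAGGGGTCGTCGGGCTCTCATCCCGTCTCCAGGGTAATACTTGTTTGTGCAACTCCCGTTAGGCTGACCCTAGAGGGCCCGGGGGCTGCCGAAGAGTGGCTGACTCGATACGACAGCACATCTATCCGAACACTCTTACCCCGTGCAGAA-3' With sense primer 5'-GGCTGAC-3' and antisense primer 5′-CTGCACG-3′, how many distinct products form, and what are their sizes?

The forward primer GGCTGAC matches the top strand at positions 69–75, 105–111.
The reverse primer's reverse complement is CGTGCAG, matching at positions 149–155.
Each forward site pairs with the reverse site to give a product ending at position 155: sizes 87, 51 bp.

Two products: 87 bp, 51 bp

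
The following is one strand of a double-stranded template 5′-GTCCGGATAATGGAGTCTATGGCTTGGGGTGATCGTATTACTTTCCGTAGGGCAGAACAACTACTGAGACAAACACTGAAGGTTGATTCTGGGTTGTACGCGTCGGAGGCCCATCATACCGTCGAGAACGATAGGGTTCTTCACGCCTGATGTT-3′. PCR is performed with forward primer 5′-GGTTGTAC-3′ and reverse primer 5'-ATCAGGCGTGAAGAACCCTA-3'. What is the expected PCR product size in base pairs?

60 bp

Scanning the template, GGTTGTAC occurs at positions 92–99; this primer anneals to the bottom strand there with its 3' end pointing downstream.
Reverse complement of the reverse primer: TAGGGTTCTTCACGCCTGAT. This occurs on the top strand at positions 132–151.
The product runs from position 92 to position 151, so its length is 151 − 92 + 1 = 60 bp.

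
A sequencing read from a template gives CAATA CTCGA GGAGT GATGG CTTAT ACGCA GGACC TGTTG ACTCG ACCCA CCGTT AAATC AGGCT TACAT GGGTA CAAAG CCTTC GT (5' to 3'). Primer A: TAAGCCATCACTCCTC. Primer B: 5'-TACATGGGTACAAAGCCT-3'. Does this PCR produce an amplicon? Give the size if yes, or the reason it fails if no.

Primer A (TAAGCCATCACTCCTC) has reverse complement GAGGAGTGATGGCTTA, which matches the top strand at positions 9–24; primer A anneals to the top strand there with its 3' end pointing upstream toward position 9.
Primer B (TACATGGGTACAAAGCCT) matches the top strand directly at positions 66–83; it anneals to the bottom strand with its 3' end pointing downstream toward position 83.
The 3' ends diverge (primer A extends toward position 1, primer B toward position 87), so the primers never converge on a shared product.

No product — the primers' 3' ends point away from each other.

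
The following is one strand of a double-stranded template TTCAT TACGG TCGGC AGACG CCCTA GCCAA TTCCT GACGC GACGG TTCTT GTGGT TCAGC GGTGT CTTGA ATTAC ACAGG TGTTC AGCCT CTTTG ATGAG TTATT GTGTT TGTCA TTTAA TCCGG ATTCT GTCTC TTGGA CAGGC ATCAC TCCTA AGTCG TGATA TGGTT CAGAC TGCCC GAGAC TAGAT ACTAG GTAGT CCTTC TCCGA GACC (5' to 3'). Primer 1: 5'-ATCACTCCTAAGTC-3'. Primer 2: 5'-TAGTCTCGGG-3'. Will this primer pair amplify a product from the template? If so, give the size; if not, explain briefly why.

Primer 1 (ATCACTCCTAAGTC) matches the top strand at positions 146–159; it acts as a forward primer.
Primer 2's reverse complement is CCCGAGACTA, matching the top strand at positions 178–187; it acts as a reverse primer.
The 3' ends face each other across positions 146–187, giving a 42 bp product.

Yes — a 42 bp product.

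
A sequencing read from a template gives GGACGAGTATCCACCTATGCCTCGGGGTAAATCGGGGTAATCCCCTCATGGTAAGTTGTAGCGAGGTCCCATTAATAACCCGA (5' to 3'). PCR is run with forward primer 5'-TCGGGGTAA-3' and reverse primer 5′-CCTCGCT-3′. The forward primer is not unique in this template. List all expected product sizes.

The forward primer TCGGGGTAA matches the top strand at positions 22–30, 32–40.
The reverse primer's reverse complement is AGCGAGG, matching at positions 60–66.
Each forward site pairs with the reverse site to give a product ending at position 66: sizes 45, 35 bp.

45 bp, 35 bp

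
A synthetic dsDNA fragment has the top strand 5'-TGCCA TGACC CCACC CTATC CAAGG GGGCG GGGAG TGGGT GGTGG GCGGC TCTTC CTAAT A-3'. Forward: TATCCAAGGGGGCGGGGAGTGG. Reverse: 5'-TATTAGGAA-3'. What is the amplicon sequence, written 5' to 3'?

5'-TATCCAAGGGGGCGGGGAGTGGGTGGTGGGCGGCTCTTCCTAATA-3'

Forward primer TATCCAAGGGGGCGGGGAGTGG is found on the top strand at positions 17–38.
Taking the reverse complement of TATTAGGAA gives TTCCTAATA, found at positions 53–61 on the template; the primer anneals here to the top strand with its 3' end pointing upstream.
The product is the template from position 17 through 61 (45 bp).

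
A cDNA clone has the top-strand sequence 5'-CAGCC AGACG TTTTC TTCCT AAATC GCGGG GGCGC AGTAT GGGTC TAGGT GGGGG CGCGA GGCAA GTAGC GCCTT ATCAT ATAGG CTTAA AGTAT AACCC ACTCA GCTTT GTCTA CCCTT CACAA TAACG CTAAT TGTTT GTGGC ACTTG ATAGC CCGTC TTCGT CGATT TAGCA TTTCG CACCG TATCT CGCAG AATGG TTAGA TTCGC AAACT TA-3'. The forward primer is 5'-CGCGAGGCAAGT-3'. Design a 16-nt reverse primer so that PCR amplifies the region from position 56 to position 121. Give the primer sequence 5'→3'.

5'-GAAGGGTAGACAAAGC-3'

The product's 3' end on the top strand is position 121.
The reverse primer anneals to the top strand over positions 106–121, i.e. to GCTTTGTCTACCCTTC.
Its sequence written 5'→3' is the reverse complement: GAAGGGTAGACAAAGC.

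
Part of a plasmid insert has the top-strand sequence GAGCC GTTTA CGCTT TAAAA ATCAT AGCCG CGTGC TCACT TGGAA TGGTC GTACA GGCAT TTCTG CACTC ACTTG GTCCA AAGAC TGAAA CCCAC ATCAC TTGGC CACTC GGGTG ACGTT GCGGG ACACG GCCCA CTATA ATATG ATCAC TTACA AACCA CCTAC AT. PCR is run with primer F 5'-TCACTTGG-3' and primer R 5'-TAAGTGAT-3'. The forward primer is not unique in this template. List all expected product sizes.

The forward primer TCACTTGG matches the top strand at positions 36–43, 69–76, 97–104.
The reverse primer's reverse complement is ATCACTTA, matching at positions 146–153.
Each forward site pairs with the reverse site to give a product ending at position 153: sizes 118, 85, 57 bp.

118 bp, 85 bp, 57 bp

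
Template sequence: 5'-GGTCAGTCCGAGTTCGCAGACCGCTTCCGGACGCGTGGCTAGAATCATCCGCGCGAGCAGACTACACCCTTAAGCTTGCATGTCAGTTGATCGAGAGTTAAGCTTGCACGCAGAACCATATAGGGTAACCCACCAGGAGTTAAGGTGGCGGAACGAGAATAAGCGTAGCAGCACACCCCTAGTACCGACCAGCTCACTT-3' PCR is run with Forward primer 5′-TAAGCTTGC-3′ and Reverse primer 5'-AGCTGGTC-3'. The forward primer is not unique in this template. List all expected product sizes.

124 bp, 96 bp

The forward primer TAAGCTTGC matches the top strand at positions 71–79, 99–107.
The reverse primer's reverse complement is GACCAGCT, matching at positions 187–194.
Each forward site pairs with the reverse site to give a product ending at position 194: sizes 124, 96 bp.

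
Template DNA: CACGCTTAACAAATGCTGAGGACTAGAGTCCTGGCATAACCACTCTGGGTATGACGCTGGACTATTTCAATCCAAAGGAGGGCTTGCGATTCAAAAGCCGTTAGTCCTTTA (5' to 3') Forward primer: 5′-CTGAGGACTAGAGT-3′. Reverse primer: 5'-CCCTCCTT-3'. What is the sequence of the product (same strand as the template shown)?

5'-CTGAGGACTAGAGTCCTGGCATAACCACTCTGGGTATGACGCTGGACTATTTCAATCCAAAGGAGGG-3'

Scanning the template, CTGAGGACTAGAGT occurs at positions 16–29; this primer anneals to the bottom strand there with its 3' end pointing downstream.
Taking the reverse complement of CCCTCCTT gives AAGGAGGG, found at positions 75–82 on the template; the primer anneals here to the top strand with its 3' end pointing upstream.
The product is the template from position 16 through 82 (67 bp).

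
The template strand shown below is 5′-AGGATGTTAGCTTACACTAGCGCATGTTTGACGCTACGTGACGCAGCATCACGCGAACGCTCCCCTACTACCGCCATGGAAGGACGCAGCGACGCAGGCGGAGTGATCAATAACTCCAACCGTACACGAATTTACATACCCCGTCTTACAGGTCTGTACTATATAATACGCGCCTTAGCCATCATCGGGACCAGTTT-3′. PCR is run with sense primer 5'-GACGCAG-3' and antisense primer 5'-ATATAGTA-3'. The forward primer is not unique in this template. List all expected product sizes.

The forward primer GACGCAG matches the top strand at positions 40–46, 83–89, 91–97.
The reverse primer's reverse complement is TACTATAT, matching at positions 157–164.
Each forward site pairs with the reverse site to give a product ending at position 164: sizes 125, 82, 74 bp.

125 bp, 82 bp, 74 bp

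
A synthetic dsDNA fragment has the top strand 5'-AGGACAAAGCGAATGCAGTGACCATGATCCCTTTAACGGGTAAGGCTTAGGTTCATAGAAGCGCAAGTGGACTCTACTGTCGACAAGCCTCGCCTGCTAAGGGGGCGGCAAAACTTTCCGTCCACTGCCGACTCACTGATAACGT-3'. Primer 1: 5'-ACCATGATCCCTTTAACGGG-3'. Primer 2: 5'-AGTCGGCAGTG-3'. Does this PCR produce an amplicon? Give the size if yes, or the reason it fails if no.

Yes — a 113 bp product.

Primer 1 (ACCATGATCCCTTTAACGGG) matches the top strand at positions 21–40; it acts as a forward primer.
Primer 2's reverse complement is CACTGCCGACT, matching the top strand at positions 123–133; it acts as a reverse primer.
The 3' ends face each other across positions 21–133, giving a 113 bp product.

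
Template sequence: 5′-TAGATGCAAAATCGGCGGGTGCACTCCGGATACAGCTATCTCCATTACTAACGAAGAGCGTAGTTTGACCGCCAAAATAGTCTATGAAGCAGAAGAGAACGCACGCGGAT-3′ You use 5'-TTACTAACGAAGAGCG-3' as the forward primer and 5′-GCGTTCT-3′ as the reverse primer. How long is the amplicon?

58 bp

Scanning the template, TTACTAACGAAGAGCG occurs at positions 45–60; this primer anneals to the bottom strand there with its 3' end pointing downstream.
Taking the reverse complement of GCGTTCT gives AGAACGC, found at positions 96–102 on the template; the primer anneals here to the top strand with its 3' end pointing upstream.
The product runs from position 45 to position 102, so its length is 102 − 45 + 1 = 58 bp.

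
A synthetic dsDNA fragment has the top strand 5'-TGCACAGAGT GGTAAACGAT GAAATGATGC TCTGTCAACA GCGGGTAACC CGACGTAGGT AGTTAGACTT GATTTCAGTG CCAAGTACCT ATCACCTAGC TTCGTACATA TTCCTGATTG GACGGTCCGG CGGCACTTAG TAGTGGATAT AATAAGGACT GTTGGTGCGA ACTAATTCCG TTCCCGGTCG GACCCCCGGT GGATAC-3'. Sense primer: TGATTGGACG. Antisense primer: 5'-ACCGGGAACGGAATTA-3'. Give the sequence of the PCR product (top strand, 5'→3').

Scanning the template, TGATTGGACG occurs at positions 115–124; this primer anneals to the bottom strand there with its 3' end pointing downstream.
Reverse complement of the reverse primer: TAATTCCGTTCCCGGT. This occurs on the top strand at positions 173–188.
The product is the template from position 115 through 188 (74 bp).

5'-TGATTGGACGGTCCGGCGGCACTTAGTAGTGGATATAATAAGGACTGTTGGTGCGAACTAATTCCGTTCCCGGT-3'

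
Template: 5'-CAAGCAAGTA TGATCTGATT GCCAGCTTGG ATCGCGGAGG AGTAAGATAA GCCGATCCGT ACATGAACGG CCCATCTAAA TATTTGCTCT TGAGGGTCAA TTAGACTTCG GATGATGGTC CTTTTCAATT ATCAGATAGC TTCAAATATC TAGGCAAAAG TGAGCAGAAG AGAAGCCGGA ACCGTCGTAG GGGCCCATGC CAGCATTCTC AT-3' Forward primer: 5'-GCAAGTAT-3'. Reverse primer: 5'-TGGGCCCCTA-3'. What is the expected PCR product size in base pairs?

Forward primer GCAAGTAT is found on the top strand at positions 4–11.
Taking the reverse complement of TGGGCCCCTA gives TAGGGGCCCA, found at positions 188–197 on the template; the primer anneals here to the top strand with its 3' end pointing upstream.
Product length = (reverse-primer end) − (forward-primer start) + 1 = 197 − 4 + 1 = 194 bp.

194 bp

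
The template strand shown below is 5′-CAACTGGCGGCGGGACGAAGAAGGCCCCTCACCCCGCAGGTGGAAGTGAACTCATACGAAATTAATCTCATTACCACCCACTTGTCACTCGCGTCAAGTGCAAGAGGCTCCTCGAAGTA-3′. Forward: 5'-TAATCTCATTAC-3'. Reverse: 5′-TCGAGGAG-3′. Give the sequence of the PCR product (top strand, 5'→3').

Scanning the template, TAATCTCATTAC occurs at positions 63–74; this primer anneals to the bottom strand there with its 3' end pointing downstream.
Taking the reverse complement of TCGAGGAG gives CTCCTCGA, found at positions 108–115 on the template; the primer anneals here to the top strand with its 3' end pointing upstream.
The product is the template from position 63 through 115 (53 bp).

5'-TAATCTCATTACCACCCACTTGTCACTCGCGTCAAGTGCAAGAGGCTCCTCGA-3'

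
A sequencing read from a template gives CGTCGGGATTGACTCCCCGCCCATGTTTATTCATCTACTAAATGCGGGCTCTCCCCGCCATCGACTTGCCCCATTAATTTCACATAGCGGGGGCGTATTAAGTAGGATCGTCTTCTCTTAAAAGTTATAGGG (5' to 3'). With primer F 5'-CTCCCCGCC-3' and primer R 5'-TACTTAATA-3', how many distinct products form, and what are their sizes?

The forward primer CTCCCCGCC matches the top strand at positions 13–21, 51–59.
The reverse primer's reverse complement is TATTAAGTA, matching at positions 96–104.
Each forward site pairs with the reverse site to give a product ending at position 104: sizes 92, 54 bp.

Two products: 92 bp, 54 bp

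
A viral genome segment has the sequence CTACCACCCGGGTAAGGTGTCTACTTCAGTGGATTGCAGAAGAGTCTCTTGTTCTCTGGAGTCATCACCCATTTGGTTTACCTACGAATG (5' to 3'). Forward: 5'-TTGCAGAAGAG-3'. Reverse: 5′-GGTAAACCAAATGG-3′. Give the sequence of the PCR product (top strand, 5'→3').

Forward primer TTGCAGAAGAG is found on the top strand at positions 34–44.
Taking the reverse complement of GGTAAACCAAATGG gives CCATTTGGTTTACC, found at positions 69–82 on the template; the primer anneals here to the top strand with its 3' end pointing upstream.
The product is the template from position 34 through 82 (49 bp).

5'-TTGCAGAAGAGTCTCTTGTTCTCTGGAGTCATCACCCATTTGGTTTACC-3'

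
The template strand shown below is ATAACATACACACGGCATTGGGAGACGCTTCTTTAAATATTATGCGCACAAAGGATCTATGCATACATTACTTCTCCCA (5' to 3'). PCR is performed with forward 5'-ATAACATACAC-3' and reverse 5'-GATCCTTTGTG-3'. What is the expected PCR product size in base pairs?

The forward primer matches the template at positions 1–11.
Reverse complement of the reverse primer: CACAAAGGATC. This occurs on the top strand at positions 47–57.
Product length = (reverse-primer end) − (forward-primer start) + 1 = 57 − 1 + 1 = 57 bp.

57 bp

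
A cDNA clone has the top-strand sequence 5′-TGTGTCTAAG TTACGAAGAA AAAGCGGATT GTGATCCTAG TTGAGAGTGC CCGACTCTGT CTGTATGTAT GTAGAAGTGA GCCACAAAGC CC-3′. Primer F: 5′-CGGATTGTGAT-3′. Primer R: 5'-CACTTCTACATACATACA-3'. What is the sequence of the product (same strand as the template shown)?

5'-CGGATTGTGATCCTAGTTGAGAGTGCCCGACTCTGTCTGTATGTATGTAGAAGTG-3'

The forward primer matches the template at positions 25–35.
Reverse complement of the reverse primer: TGTATGTATGTAGAAGTG. This occurs on the top strand at positions 62–79.
The product is the template from position 25 through 79 (55 bp).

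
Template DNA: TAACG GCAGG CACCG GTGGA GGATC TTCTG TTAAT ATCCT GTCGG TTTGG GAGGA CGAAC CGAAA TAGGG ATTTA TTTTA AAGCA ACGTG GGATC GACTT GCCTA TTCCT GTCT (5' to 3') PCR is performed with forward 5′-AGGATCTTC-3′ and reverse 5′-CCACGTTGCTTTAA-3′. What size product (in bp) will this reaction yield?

72 bp

Scanning the template, AGGATCTTC occurs at positions 20–28; this primer anneals to the bottom strand there with its 3' end pointing downstream.
The reverse primer's reverse complement is TTAAAGCAACGTGG, which matches the template at positions 78–91.
Product length = (reverse-primer end) − (forward-primer start) + 1 = 91 − 20 + 1 = 72 bp.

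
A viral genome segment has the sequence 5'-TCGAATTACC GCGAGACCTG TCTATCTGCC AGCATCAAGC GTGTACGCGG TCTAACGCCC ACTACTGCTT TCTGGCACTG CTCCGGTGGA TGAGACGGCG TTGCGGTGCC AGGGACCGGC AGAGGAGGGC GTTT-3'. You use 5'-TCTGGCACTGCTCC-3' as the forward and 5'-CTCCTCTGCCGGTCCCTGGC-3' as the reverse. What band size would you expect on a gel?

57 bp

The forward primer matches the template at positions 71–84.
Taking the reverse complement of CTCCTCTGCCGGTCCCTGGC gives GCCAGGGACCGGCAGAGGAG, found at positions 108–127 on the template; the primer anneals here to the top strand with its 3' end pointing upstream.
The product runs from position 71 to position 127, so its length is 127 − 71 + 1 = 57 bp.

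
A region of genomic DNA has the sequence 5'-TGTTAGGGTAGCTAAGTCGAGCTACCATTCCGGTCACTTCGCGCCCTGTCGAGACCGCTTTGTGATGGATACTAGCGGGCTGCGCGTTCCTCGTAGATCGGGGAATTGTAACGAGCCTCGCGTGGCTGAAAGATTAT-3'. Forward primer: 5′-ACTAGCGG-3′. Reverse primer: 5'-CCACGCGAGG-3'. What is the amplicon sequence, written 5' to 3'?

5'-ACTAGCGGGCTGCGCGTTCCTCGTAGATCGGGGAATTGTAACGAGCCTCGCGTGG-3'

The forward primer matches the template at positions 71–78.
Reverse complement of the reverse primer: CCTCGCGTGG. This occurs on the top strand at positions 116–125.
The product is the template from position 71 through 125 (55 bp).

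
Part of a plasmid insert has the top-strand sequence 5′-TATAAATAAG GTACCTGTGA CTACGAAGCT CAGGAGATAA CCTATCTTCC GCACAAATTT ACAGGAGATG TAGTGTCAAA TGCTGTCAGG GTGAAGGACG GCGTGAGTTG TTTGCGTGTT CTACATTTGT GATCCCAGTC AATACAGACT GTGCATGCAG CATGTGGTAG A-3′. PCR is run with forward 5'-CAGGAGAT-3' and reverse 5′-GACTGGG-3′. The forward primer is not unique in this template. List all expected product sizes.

The forward primer CAGGAGAT matches the top strand at positions 31–38, 62–69.
The reverse primer's reverse complement is CCCAGTC, matching at positions 134–140.
Each forward site pairs with the reverse site to give a product ending at position 140: sizes 110, 79 bp.

110 bp, 79 bp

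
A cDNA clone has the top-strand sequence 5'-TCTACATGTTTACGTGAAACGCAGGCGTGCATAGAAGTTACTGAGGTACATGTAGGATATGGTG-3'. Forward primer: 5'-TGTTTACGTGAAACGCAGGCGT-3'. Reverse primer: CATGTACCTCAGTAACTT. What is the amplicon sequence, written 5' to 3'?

5'-TGTTTACGTGAAACGCAGGCGTGCATAGAAGTTACTGAGGTACATG-3'

The forward primer matches the template at positions 7–28.
Reverse complement of the reverse primer: AAGTTACTGAGGTACATG. This occurs on the top strand at positions 35–52.
The product is the template from position 7 through 52 (46 bp).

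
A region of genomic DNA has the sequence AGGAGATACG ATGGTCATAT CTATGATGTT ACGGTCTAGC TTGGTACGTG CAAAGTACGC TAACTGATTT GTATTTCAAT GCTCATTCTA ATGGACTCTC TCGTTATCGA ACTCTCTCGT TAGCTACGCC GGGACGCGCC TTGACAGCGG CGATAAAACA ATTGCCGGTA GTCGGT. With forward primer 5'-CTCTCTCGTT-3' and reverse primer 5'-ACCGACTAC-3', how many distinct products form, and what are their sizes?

The forward primer CTCTCTCGTT matches the top strand at positions 96–105, 112–121.
The reverse primer's reverse complement is GTAGTCGGT, matching at positions 168–176.
Each forward site pairs with the reverse site to give a product ending at position 176: sizes 81, 65 bp.

Two products: 81 bp, 65 bp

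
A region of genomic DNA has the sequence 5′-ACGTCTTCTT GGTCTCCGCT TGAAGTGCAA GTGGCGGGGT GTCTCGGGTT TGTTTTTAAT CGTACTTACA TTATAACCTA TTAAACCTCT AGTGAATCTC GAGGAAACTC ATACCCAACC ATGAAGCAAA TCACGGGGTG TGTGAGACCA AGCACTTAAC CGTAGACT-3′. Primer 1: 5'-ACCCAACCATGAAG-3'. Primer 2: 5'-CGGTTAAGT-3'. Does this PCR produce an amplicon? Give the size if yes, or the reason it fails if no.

Primer 1 (ACCCAACCATGAAG) matches the top strand at positions 113–126; it acts as a forward primer.
Primer 2's reverse complement is ACTTAACCG, matching the top strand at positions 154–162; it acts as a reverse primer.
The 3' ends face each other across positions 113–162, giving a 50 bp product.

Yes — a 50 bp product.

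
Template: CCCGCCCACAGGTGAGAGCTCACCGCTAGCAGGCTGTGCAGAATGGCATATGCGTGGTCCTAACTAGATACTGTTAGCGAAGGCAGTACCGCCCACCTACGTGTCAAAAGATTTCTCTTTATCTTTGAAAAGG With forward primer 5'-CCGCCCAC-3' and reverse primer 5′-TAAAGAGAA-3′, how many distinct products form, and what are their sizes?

The forward primer CCGCCCAC matches the top strand at positions 2–9, 89–96.
The reverse primer's reverse complement is TTCTCTTTA, matching at positions 113–121.
Each forward site pairs with the reverse site to give a product ending at position 121: sizes 120, 33 bp.

Two products: 120 bp, 33 bp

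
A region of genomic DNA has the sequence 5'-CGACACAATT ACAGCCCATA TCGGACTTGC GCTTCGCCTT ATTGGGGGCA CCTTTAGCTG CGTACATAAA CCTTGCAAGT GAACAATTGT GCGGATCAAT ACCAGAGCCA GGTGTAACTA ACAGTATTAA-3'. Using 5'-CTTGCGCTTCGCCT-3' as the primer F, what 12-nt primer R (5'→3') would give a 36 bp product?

The forward primer binds at positions 26–39, so a 36 bp product ends at position 26 + 36 − 1 = 61.
The reverse primer anneals to the top strand over positions 50–61, i.e. to ACCTTTAGCTGC.
Its sequence written 5'→3' is the reverse complement: GCAGCTAAAGGT.

5'-GCAGCTAAAGGT-3'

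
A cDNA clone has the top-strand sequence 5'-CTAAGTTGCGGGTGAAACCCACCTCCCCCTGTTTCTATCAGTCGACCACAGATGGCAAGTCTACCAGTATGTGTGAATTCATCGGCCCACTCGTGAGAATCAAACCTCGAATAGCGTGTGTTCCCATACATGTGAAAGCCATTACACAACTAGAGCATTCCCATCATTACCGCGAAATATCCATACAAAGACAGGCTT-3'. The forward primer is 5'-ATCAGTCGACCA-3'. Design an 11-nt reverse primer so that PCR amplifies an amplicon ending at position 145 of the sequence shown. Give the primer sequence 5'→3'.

5'-GTAATGGCTTT-3'

The forward primer binds at positions 37–48; the product's 3' end on the top strand is position 145.
The reverse primer anneals to the top strand over positions 135–145, i.e. to AAAGCCATTAC.
Its sequence written 5'→3' is the reverse complement: GTAATGGCTTT.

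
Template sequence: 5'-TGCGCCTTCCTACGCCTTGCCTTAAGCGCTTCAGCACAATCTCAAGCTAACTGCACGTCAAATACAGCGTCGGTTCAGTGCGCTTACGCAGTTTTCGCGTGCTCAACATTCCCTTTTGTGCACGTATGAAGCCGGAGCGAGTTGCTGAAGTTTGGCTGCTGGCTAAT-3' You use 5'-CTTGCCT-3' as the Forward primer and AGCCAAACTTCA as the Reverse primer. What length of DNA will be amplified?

142 bp

Forward primer CTTGCCT is found on the top strand at positions 16–22.
Reverse complement of the reverse primer: TGAAGTTTGGCT. This occurs on the top strand at positions 146–157.
The product runs from position 16 to position 157, so its length is 157 − 16 + 1 = 142 bp.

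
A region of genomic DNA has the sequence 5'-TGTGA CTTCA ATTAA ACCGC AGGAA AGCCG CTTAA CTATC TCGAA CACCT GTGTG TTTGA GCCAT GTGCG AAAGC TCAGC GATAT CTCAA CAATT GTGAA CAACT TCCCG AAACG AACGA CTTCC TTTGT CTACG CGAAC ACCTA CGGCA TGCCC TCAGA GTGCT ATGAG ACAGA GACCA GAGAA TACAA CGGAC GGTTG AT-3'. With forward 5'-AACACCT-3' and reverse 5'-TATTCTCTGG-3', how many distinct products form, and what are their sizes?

Two products: 144 bp, 50 bp

The forward primer AACACCT matches the top strand at positions 44–50, 138–144.
The reverse primer's reverse complement is CCAGAGAATA, matching at positions 178–187.
Each forward site pairs with the reverse site to give a product ending at position 187: sizes 144, 50 bp.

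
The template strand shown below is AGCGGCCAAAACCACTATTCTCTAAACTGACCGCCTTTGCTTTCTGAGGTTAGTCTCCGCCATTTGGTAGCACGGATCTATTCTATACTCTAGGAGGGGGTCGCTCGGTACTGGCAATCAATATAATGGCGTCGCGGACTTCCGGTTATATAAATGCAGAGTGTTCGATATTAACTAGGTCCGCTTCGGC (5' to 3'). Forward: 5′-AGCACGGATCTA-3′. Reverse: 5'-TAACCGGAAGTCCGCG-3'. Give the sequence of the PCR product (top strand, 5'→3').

The forward primer matches the template at positions 69–80.
Taking the reverse complement of TAACCGGAAGTCCGCG gives CGCGGACTTCCGGTTA, found at positions 133–148 on the template; the primer anneals here to the top strand with its 3' end pointing upstream.
The product is the template from position 69 through 148 (80 bp).

5'-AGCACGGATCTATTCTATACTCTAGGAGGGGGTCGCTCGGTACTGGCAATCAATATAATGGCGTCGCGGACTTCCGGTTA-3'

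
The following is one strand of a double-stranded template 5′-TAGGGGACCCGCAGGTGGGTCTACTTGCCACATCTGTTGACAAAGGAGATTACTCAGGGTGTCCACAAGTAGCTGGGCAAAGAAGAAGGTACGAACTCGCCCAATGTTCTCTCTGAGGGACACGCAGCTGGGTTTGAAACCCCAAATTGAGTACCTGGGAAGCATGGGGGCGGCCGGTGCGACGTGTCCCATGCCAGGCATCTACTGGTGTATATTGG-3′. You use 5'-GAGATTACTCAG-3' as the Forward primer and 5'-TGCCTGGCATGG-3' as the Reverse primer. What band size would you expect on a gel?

155 bp

The forward primer matches the template at positions 46–57.
Taking the reverse complement of TGCCTGGCATGG gives CCATGCCAGGCA, found at positions 189–200 on the template; the primer anneals here to the top strand with its 3' end pointing upstream.
Product length = (reverse-primer end) − (forward-primer start) + 1 = 200 − 46 + 1 = 155 bp.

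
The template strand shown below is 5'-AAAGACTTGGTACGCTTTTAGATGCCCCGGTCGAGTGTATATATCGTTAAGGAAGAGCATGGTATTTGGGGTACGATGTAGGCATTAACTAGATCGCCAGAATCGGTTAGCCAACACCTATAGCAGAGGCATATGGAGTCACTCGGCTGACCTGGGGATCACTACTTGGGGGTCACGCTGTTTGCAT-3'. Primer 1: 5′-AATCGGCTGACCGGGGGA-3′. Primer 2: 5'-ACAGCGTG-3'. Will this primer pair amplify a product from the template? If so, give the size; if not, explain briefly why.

No product — primer 1 has no binding site in the template.

Primer 1 (AATCGGCTGACCGGGGGA) does not match the top strand, and its reverse complement TCCCCCGGTCAGCCGATT does not match either.
With no annealing site for primer 1, no amplification occurs.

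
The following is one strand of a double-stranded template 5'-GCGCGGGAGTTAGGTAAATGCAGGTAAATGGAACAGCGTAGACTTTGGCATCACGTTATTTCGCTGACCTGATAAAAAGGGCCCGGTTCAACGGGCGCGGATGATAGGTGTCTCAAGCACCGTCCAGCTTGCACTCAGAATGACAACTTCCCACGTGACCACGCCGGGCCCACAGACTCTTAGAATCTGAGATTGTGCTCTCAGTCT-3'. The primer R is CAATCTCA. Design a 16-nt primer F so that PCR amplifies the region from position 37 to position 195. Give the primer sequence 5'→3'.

The reverse primer's reverse complement TGAGATTG matches the template at positions 188–195; the product starts at position 37.
The forward primer is identical to the top strand over positions 37–52: CGTAGACTTTGGCATC.

5'-CGTAGACTTTGGCATC-3'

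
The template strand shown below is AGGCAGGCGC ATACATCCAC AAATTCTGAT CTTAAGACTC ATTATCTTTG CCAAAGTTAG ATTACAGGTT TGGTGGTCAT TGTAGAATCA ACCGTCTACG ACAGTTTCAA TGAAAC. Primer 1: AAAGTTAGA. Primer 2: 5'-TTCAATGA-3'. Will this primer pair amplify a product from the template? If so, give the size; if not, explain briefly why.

Primer 1 (AAAGTTAGA) matches the top strand at positions 53–61 (3' end points downstream).
Primer 2 (TTCAATGA) also matches the top strand directly, at positions 106–113 — its reverse complement TCATTGAA is not present.
Both primers anneal to the bottom strand with 3' ends pointing the same way, so neither can prime synthesis back toward the other.

No product — both primers anneal to the same strand and extend in the same direction.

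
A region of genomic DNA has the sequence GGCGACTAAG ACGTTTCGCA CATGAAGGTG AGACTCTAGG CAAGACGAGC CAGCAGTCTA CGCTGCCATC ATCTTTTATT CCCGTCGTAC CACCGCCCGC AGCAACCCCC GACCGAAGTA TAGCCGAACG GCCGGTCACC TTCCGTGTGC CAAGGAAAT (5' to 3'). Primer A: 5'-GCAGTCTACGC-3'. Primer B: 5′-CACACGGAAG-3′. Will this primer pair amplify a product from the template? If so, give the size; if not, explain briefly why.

Primer A (GCAGTCTACGC) matches the top strand at positions 53–63; it acts as a forward primer.
Primer B's reverse complement is CTTCCGTGTG, matching the top strand at positions 140–149; it acts as a reverse primer.
The 3' ends face each other across positions 53–149, giving a 97 bp product.

Yes — a 97 bp product.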